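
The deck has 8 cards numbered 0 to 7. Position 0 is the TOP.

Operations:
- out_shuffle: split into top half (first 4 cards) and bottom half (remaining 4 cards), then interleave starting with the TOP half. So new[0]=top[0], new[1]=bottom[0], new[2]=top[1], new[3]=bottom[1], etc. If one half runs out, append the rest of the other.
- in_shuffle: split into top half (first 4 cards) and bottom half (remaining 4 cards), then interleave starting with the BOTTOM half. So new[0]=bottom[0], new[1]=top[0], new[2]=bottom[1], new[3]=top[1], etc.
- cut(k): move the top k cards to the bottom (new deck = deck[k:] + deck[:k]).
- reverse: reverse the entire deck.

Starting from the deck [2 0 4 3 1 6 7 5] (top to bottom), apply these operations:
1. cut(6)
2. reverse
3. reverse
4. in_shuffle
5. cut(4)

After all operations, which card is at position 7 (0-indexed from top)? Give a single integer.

Answer: 5

Derivation:
After op 1 (cut(6)): [7 5 2 0 4 3 1 6]
After op 2 (reverse): [6 1 3 4 0 2 5 7]
After op 3 (reverse): [7 5 2 0 4 3 1 6]
After op 4 (in_shuffle): [4 7 3 5 1 2 6 0]
After op 5 (cut(4)): [1 2 6 0 4 7 3 5]
Position 7: card 5.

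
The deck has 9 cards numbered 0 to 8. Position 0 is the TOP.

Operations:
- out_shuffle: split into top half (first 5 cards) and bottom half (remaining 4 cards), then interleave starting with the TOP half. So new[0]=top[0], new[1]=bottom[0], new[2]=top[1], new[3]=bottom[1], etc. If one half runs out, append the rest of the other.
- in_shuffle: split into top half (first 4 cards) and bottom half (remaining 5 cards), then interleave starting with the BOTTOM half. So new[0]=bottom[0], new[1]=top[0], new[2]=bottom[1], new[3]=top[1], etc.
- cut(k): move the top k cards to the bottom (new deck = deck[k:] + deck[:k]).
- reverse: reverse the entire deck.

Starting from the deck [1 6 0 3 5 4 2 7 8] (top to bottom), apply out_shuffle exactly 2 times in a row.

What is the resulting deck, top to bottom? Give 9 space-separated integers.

Answer: 1 7 4 3 6 8 2 5 0

Derivation:
After op 1 (out_shuffle): [1 4 6 2 0 7 3 8 5]
After op 2 (out_shuffle): [1 7 4 3 6 8 2 5 0]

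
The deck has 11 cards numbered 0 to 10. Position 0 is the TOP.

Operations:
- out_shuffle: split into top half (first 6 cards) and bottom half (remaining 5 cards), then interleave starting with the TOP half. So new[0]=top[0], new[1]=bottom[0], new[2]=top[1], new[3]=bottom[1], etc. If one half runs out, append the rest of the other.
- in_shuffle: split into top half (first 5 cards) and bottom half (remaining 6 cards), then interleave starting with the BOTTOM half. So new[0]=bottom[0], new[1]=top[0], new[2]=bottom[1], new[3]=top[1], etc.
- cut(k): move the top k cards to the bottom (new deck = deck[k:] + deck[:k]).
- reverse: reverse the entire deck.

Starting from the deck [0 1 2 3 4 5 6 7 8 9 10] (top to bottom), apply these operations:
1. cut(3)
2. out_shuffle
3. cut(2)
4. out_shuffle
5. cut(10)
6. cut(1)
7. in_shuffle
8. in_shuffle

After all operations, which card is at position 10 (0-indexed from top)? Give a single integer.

After op 1 (cut(3)): [3 4 5 6 7 8 9 10 0 1 2]
After op 2 (out_shuffle): [3 9 4 10 5 0 6 1 7 2 8]
After op 3 (cut(2)): [4 10 5 0 6 1 7 2 8 3 9]
After op 4 (out_shuffle): [4 7 10 2 5 8 0 3 6 9 1]
After op 5 (cut(10)): [1 4 7 10 2 5 8 0 3 6 9]
After op 6 (cut(1)): [4 7 10 2 5 8 0 3 6 9 1]
After op 7 (in_shuffle): [8 4 0 7 3 10 6 2 9 5 1]
After op 8 (in_shuffle): [10 8 6 4 2 0 9 7 5 3 1]
Position 10: card 1.

Answer: 1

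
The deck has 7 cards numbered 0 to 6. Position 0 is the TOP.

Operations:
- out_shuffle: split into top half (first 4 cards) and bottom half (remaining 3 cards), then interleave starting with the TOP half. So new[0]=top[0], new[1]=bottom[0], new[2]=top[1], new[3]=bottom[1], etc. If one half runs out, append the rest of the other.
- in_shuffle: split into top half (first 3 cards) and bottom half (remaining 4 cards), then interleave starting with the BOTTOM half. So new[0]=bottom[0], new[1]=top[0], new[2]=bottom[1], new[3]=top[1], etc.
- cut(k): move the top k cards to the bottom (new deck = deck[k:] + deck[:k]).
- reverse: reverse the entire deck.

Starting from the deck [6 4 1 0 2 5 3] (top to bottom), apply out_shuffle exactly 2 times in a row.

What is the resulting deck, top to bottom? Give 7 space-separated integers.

After op 1 (out_shuffle): [6 2 4 5 1 3 0]
After op 2 (out_shuffle): [6 1 2 3 4 0 5]

Answer: 6 1 2 3 4 0 5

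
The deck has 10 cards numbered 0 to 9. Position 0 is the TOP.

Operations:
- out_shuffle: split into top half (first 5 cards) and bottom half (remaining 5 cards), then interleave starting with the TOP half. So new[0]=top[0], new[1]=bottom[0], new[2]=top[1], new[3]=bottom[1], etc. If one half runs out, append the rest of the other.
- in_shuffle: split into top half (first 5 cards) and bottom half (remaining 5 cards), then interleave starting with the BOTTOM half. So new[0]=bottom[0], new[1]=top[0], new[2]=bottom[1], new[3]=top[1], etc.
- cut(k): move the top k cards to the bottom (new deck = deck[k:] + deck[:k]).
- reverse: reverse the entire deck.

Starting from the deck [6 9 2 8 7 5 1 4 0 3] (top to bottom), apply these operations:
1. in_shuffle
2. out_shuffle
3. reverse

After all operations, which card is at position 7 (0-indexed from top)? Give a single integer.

After op 1 (in_shuffle): [5 6 1 9 4 2 0 8 3 7]
After op 2 (out_shuffle): [5 2 6 0 1 8 9 3 4 7]
After op 3 (reverse): [7 4 3 9 8 1 0 6 2 5]
Position 7: card 6.

Answer: 6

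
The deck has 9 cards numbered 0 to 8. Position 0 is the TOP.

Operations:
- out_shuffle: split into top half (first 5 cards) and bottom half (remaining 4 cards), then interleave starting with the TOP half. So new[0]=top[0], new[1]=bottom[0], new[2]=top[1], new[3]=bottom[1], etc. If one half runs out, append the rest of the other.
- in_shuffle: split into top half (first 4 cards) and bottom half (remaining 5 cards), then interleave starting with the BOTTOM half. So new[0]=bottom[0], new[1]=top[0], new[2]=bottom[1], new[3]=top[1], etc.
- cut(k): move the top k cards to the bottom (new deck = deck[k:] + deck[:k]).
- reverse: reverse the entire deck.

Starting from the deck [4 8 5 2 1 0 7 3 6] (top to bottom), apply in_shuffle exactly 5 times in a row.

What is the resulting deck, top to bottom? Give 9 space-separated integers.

Answer: 8 2 0 3 4 5 1 7 6

Derivation:
After op 1 (in_shuffle): [1 4 0 8 7 5 3 2 6]
After op 2 (in_shuffle): [7 1 5 4 3 0 2 8 6]
After op 3 (in_shuffle): [3 7 0 1 2 5 8 4 6]
After op 4 (in_shuffle): [2 3 5 7 8 0 4 1 6]
After op 5 (in_shuffle): [8 2 0 3 4 5 1 7 6]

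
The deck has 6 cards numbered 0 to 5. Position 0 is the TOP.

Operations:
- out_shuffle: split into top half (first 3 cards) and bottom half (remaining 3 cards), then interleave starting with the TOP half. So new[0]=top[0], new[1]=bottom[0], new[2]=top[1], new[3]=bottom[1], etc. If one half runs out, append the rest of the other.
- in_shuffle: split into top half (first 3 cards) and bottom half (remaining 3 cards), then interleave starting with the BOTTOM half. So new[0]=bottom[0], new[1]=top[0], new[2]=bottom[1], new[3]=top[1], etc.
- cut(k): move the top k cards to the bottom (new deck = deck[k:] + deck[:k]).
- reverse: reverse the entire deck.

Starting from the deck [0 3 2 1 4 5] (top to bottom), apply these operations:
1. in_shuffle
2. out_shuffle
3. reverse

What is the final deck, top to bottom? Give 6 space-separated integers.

Answer: 2 4 5 0 3 1

Derivation:
After op 1 (in_shuffle): [1 0 4 3 5 2]
After op 2 (out_shuffle): [1 3 0 5 4 2]
After op 3 (reverse): [2 4 5 0 3 1]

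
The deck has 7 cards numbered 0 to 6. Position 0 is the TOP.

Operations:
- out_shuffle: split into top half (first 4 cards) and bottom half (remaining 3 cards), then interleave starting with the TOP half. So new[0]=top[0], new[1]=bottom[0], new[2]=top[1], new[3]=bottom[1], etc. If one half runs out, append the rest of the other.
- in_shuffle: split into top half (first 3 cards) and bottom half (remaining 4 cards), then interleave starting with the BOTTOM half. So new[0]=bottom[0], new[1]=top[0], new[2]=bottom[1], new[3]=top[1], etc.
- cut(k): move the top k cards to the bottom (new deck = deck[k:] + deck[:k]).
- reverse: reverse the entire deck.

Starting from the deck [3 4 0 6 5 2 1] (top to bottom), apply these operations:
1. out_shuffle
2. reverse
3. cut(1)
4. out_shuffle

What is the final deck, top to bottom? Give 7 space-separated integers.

Answer: 1 5 0 3 2 6 4

Derivation:
After op 1 (out_shuffle): [3 5 4 2 0 1 6]
After op 2 (reverse): [6 1 0 2 4 5 3]
After op 3 (cut(1)): [1 0 2 4 5 3 6]
After op 4 (out_shuffle): [1 5 0 3 2 6 4]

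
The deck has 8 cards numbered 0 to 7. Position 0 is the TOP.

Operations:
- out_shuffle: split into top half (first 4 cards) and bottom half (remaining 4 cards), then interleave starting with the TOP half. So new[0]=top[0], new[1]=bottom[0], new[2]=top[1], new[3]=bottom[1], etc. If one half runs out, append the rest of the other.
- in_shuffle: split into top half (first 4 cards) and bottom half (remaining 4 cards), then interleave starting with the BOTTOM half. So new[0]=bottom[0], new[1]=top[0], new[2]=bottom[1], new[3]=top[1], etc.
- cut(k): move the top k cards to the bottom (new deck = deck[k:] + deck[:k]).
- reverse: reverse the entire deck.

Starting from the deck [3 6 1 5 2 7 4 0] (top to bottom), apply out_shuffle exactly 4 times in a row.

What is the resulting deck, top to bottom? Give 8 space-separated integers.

Answer: 3 2 6 7 1 4 5 0

Derivation:
After op 1 (out_shuffle): [3 2 6 7 1 4 5 0]
After op 2 (out_shuffle): [3 1 2 4 6 5 7 0]
After op 3 (out_shuffle): [3 6 1 5 2 7 4 0]
After op 4 (out_shuffle): [3 2 6 7 1 4 5 0]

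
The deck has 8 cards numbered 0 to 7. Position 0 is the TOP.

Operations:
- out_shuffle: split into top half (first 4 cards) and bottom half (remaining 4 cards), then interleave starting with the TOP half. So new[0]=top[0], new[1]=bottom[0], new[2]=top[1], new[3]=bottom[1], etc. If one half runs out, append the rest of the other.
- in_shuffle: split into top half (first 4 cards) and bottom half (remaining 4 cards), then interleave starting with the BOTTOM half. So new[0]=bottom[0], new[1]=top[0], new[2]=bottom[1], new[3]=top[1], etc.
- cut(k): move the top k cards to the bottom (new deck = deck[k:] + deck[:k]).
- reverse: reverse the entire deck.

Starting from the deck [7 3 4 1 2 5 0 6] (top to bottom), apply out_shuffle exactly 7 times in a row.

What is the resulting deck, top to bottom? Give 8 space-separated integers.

Answer: 7 2 3 5 4 0 1 6

Derivation:
After op 1 (out_shuffle): [7 2 3 5 4 0 1 6]
After op 2 (out_shuffle): [7 4 2 0 3 1 5 6]
After op 3 (out_shuffle): [7 3 4 1 2 5 0 6]
After op 4 (out_shuffle): [7 2 3 5 4 0 1 6]
After op 5 (out_shuffle): [7 4 2 0 3 1 5 6]
After op 6 (out_shuffle): [7 3 4 1 2 5 0 6]
After op 7 (out_shuffle): [7 2 3 5 4 0 1 6]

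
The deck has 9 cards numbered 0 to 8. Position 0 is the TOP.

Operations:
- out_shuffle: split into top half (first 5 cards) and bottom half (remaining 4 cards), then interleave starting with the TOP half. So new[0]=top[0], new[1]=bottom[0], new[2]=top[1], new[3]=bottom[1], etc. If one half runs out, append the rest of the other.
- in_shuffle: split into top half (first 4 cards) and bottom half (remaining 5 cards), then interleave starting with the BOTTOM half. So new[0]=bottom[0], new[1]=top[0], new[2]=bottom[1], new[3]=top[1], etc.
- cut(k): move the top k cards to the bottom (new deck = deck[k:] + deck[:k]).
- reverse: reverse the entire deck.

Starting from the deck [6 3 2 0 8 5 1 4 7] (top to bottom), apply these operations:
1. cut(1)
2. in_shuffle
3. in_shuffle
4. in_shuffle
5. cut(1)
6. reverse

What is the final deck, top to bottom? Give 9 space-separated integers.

Answer: 7 6 3 2 0 8 5 1 4

Derivation:
After op 1 (cut(1)): [3 2 0 8 5 1 4 7 6]
After op 2 (in_shuffle): [5 3 1 2 4 0 7 8 6]
After op 3 (in_shuffle): [4 5 0 3 7 1 8 2 6]
After op 4 (in_shuffle): [7 4 1 5 8 0 2 3 6]
After op 5 (cut(1)): [4 1 5 8 0 2 3 6 7]
After op 6 (reverse): [7 6 3 2 0 8 5 1 4]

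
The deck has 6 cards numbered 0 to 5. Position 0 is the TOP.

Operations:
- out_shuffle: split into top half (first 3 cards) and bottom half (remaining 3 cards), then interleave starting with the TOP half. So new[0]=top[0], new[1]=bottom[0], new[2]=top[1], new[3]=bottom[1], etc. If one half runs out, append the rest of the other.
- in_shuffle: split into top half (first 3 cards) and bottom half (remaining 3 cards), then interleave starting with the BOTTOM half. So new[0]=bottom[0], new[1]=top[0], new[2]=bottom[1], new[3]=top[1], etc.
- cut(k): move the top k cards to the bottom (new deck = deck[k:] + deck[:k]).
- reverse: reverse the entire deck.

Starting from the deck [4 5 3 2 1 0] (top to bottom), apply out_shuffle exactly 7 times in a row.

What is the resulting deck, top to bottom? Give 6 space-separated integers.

Answer: 4 3 1 5 2 0

Derivation:
After op 1 (out_shuffle): [4 2 5 1 3 0]
After op 2 (out_shuffle): [4 1 2 3 5 0]
After op 3 (out_shuffle): [4 3 1 5 2 0]
After op 4 (out_shuffle): [4 5 3 2 1 0]
After op 5 (out_shuffle): [4 2 5 1 3 0]
After op 6 (out_shuffle): [4 1 2 3 5 0]
After op 7 (out_shuffle): [4 3 1 5 2 0]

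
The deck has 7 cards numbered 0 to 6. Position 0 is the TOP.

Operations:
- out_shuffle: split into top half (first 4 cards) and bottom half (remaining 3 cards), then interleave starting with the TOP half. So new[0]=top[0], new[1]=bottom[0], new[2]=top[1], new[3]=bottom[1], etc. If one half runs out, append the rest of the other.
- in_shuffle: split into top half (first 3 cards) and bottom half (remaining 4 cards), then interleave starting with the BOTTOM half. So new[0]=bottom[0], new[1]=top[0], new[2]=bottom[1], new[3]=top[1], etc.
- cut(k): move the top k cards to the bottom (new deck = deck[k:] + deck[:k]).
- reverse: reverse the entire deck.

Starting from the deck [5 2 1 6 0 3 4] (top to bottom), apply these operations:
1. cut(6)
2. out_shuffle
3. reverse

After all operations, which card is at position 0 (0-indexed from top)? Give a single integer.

After op 1 (cut(6)): [4 5 2 1 6 0 3]
After op 2 (out_shuffle): [4 6 5 0 2 3 1]
After op 3 (reverse): [1 3 2 0 5 6 4]
Position 0: card 1.

Answer: 1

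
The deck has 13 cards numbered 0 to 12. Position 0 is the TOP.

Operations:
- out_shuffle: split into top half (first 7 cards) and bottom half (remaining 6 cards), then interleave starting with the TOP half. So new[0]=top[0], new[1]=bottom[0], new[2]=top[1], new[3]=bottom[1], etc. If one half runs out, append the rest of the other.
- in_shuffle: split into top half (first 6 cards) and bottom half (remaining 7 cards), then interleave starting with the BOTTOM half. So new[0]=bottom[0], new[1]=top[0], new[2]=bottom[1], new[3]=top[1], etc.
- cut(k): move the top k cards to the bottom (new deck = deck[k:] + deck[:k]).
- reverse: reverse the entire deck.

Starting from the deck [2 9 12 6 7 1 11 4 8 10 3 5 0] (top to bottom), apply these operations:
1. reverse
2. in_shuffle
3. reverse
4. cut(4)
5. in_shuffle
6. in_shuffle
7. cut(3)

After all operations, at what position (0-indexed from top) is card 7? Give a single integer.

Answer: 3

Derivation:
After op 1 (reverse): [0 5 3 10 8 4 11 1 7 6 12 9 2]
After op 2 (in_shuffle): [11 0 1 5 7 3 6 10 12 8 9 4 2]
After op 3 (reverse): [2 4 9 8 12 10 6 3 7 5 1 0 11]
After op 4 (cut(4)): [12 10 6 3 7 5 1 0 11 2 4 9 8]
After op 5 (in_shuffle): [1 12 0 10 11 6 2 3 4 7 9 5 8]
After op 6 (in_shuffle): [2 1 3 12 4 0 7 10 9 11 5 6 8]
After op 7 (cut(3)): [12 4 0 7 10 9 11 5 6 8 2 1 3]
Card 7 is at position 3.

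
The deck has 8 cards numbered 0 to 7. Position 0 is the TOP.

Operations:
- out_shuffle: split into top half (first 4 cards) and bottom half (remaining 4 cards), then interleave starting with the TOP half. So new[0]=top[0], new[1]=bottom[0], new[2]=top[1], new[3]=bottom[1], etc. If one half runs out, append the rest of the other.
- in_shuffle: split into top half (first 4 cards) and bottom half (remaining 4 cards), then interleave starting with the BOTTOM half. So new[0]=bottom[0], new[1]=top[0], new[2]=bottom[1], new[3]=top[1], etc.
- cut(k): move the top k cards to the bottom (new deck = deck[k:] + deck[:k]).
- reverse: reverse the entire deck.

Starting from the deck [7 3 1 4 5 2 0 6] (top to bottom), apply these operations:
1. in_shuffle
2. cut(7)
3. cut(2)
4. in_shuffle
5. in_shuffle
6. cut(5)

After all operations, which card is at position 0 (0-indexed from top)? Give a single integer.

After op 1 (in_shuffle): [5 7 2 3 0 1 6 4]
After op 2 (cut(7)): [4 5 7 2 3 0 1 6]
After op 3 (cut(2)): [7 2 3 0 1 6 4 5]
After op 4 (in_shuffle): [1 7 6 2 4 3 5 0]
After op 5 (in_shuffle): [4 1 3 7 5 6 0 2]
After op 6 (cut(5)): [6 0 2 4 1 3 7 5]
Position 0: card 6.

Answer: 6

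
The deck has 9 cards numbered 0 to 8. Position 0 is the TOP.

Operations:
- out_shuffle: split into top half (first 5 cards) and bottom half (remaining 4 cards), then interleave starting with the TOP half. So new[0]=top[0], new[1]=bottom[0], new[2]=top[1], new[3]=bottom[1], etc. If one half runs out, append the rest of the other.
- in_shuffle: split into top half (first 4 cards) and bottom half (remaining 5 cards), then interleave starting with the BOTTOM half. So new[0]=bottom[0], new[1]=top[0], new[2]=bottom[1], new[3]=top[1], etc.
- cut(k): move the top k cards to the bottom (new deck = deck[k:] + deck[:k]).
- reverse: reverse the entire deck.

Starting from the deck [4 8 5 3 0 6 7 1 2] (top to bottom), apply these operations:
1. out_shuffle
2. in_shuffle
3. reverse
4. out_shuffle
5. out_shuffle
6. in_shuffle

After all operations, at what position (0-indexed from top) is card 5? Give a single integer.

Answer: 2

Derivation:
After op 1 (out_shuffle): [4 6 8 7 5 1 3 2 0]
After op 2 (in_shuffle): [5 4 1 6 3 8 2 7 0]
After op 3 (reverse): [0 7 2 8 3 6 1 4 5]
After op 4 (out_shuffle): [0 6 7 1 2 4 8 5 3]
After op 5 (out_shuffle): [0 4 6 8 7 5 1 3 2]
After op 6 (in_shuffle): [7 0 5 4 1 6 3 8 2]
Card 5 is at position 2.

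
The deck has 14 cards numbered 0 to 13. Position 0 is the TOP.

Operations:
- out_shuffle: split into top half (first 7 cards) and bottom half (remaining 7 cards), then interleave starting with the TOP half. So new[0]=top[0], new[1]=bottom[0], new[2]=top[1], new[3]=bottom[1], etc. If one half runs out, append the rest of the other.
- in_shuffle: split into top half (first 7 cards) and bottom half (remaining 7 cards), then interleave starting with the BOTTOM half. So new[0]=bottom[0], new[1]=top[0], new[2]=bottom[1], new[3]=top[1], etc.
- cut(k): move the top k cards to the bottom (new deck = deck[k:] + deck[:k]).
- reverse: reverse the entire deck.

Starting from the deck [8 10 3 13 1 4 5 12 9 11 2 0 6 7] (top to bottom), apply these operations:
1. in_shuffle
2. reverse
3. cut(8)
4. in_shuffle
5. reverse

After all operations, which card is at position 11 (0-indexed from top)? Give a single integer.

After op 1 (in_shuffle): [12 8 9 10 11 3 2 13 0 1 6 4 7 5]
After op 2 (reverse): [5 7 4 6 1 0 13 2 3 11 10 9 8 12]
After op 3 (cut(8)): [3 11 10 9 8 12 5 7 4 6 1 0 13 2]
After op 4 (in_shuffle): [7 3 4 11 6 10 1 9 0 8 13 12 2 5]
After op 5 (reverse): [5 2 12 13 8 0 9 1 10 6 11 4 3 7]
Position 11: card 4.

Answer: 4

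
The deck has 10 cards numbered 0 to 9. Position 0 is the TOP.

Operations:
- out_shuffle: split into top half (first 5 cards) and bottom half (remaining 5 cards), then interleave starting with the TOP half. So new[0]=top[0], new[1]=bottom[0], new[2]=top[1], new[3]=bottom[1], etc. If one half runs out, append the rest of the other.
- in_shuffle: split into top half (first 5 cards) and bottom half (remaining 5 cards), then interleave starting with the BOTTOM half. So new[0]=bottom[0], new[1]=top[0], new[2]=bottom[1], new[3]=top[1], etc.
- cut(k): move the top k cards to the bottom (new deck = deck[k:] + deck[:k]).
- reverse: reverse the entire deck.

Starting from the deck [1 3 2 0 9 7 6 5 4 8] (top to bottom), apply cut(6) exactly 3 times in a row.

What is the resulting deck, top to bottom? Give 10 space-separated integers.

After op 1 (cut(6)): [6 5 4 8 1 3 2 0 9 7]
After op 2 (cut(6)): [2 0 9 7 6 5 4 8 1 3]
After op 3 (cut(6)): [4 8 1 3 2 0 9 7 6 5]

Answer: 4 8 1 3 2 0 9 7 6 5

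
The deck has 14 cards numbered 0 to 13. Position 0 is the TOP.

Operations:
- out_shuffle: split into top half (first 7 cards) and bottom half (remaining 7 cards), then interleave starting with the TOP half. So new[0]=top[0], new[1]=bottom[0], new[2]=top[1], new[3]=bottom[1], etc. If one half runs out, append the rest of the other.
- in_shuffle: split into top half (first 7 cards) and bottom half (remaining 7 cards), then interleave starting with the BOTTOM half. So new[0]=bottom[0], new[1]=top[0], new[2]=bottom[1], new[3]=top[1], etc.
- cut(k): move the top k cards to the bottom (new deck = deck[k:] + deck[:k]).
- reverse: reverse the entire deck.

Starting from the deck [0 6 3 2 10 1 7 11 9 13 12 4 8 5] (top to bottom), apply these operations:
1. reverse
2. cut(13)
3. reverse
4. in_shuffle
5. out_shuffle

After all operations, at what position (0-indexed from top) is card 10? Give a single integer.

After op 1 (reverse): [5 8 4 12 13 9 11 7 1 10 2 3 6 0]
After op 2 (cut(13)): [0 5 8 4 12 13 9 11 7 1 10 2 3 6]
After op 3 (reverse): [6 3 2 10 1 7 11 9 13 12 4 8 5 0]
After op 4 (in_shuffle): [9 6 13 3 12 2 4 10 8 1 5 7 0 11]
After op 5 (out_shuffle): [9 10 6 8 13 1 3 5 12 7 2 0 4 11]
Card 10 is at position 1.

Answer: 1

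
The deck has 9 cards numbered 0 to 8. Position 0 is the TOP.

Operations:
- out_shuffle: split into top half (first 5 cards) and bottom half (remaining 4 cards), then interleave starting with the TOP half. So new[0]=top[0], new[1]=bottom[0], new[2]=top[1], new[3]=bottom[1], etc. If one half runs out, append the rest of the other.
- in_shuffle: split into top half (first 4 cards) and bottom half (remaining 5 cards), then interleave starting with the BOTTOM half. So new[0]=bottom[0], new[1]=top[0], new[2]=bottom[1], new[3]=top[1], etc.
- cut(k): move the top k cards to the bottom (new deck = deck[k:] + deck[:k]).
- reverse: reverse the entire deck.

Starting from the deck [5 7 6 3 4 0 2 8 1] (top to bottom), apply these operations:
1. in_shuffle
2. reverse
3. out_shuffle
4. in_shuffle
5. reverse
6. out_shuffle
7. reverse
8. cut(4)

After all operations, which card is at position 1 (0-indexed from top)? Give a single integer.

After op 1 (in_shuffle): [4 5 0 7 2 6 8 3 1]
After op 2 (reverse): [1 3 8 6 2 7 0 5 4]
After op 3 (out_shuffle): [1 7 3 0 8 5 6 4 2]
After op 4 (in_shuffle): [8 1 5 7 6 3 4 0 2]
After op 5 (reverse): [2 0 4 3 6 7 5 1 8]
After op 6 (out_shuffle): [2 7 0 5 4 1 3 8 6]
After op 7 (reverse): [6 8 3 1 4 5 0 7 2]
After op 8 (cut(4)): [4 5 0 7 2 6 8 3 1]
Position 1: card 5.

Answer: 5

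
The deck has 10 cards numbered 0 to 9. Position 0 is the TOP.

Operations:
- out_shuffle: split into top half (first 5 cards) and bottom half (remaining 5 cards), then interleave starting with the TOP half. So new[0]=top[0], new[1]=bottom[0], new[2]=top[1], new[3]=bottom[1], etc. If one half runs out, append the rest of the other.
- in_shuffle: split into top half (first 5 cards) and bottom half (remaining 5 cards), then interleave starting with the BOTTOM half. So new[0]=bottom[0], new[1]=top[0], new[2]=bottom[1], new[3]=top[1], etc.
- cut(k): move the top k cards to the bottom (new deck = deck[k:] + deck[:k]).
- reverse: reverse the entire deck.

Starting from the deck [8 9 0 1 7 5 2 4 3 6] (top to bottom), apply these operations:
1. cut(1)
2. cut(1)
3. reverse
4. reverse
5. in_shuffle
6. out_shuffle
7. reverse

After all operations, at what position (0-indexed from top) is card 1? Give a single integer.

Answer: 3

Derivation:
After op 1 (cut(1)): [9 0 1 7 5 2 4 3 6 8]
After op 2 (cut(1)): [0 1 7 5 2 4 3 6 8 9]
After op 3 (reverse): [9 8 6 3 4 2 5 7 1 0]
After op 4 (reverse): [0 1 7 5 2 4 3 6 8 9]
After op 5 (in_shuffle): [4 0 3 1 6 7 8 5 9 2]
After op 6 (out_shuffle): [4 7 0 8 3 5 1 9 6 2]
After op 7 (reverse): [2 6 9 1 5 3 8 0 7 4]
Card 1 is at position 3.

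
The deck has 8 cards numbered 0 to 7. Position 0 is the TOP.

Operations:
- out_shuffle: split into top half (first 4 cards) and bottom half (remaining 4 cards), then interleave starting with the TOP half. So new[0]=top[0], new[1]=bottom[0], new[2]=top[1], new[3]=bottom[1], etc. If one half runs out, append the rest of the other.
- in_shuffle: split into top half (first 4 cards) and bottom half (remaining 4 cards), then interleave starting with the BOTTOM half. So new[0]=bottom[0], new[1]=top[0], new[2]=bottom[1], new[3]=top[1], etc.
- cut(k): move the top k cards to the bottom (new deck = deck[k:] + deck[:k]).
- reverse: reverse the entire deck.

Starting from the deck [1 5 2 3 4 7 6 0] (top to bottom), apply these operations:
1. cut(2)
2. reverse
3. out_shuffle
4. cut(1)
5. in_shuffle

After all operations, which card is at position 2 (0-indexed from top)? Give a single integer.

After op 1 (cut(2)): [2 3 4 7 6 0 1 5]
After op 2 (reverse): [5 1 0 6 7 4 3 2]
After op 3 (out_shuffle): [5 7 1 4 0 3 6 2]
After op 4 (cut(1)): [7 1 4 0 3 6 2 5]
After op 5 (in_shuffle): [3 7 6 1 2 4 5 0]
Position 2: card 6.

Answer: 6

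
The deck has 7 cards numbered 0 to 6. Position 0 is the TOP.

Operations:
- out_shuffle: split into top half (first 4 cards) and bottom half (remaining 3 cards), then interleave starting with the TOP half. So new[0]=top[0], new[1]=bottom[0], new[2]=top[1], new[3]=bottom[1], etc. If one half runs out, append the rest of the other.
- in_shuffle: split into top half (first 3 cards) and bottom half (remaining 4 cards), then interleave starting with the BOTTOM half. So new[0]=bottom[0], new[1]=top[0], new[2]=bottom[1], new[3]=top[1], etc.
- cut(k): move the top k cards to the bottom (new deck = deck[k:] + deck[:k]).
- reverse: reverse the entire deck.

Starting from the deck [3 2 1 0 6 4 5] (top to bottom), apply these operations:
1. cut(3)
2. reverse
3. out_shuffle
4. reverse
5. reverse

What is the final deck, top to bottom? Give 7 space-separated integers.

After op 1 (cut(3)): [0 6 4 5 3 2 1]
After op 2 (reverse): [1 2 3 5 4 6 0]
After op 3 (out_shuffle): [1 4 2 6 3 0 5]
After op 4 (reverse): [5 0 3 6 2 4 1]
After op 5 (reverse): [1 4 2 6 3 0 5]

Answer: 1 4 2 6 3 0 5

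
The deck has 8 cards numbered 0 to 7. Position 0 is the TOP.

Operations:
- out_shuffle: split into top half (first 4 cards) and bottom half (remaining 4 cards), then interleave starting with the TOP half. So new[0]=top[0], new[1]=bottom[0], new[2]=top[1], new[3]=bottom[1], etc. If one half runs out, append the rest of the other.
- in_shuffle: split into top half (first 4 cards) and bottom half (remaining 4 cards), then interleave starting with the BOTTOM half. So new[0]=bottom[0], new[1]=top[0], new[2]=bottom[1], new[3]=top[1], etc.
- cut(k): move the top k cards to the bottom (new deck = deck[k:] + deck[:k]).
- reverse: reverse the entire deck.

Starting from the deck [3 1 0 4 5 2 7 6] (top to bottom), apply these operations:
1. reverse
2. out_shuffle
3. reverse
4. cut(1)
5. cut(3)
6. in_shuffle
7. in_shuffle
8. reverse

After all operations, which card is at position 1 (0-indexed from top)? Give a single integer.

Answer: 6

Derivation:
After op 1 (reverse): [6 7 2 5 4 0 1 3]
After op 2 (out_shuffle): [6 4 7 0 2 1 5 3]
After op 3 (reverse): [3 5 1 2 0 7 4 6]
After op 4 (cut(1)): [5 1 2 0 7 4 6 3]
After op 5 (cut(3)): [0 7 4 6 3 5 1 2]
After op 6 (in_shuffle): [3 0 5 7 1 4 2 6]
After op 7 (in_shuffle): [1 3 4 0 2 5 6 7]
After op 8 (reverse): [7 6 5 2 0 4 3 1]
Position 1: card 6.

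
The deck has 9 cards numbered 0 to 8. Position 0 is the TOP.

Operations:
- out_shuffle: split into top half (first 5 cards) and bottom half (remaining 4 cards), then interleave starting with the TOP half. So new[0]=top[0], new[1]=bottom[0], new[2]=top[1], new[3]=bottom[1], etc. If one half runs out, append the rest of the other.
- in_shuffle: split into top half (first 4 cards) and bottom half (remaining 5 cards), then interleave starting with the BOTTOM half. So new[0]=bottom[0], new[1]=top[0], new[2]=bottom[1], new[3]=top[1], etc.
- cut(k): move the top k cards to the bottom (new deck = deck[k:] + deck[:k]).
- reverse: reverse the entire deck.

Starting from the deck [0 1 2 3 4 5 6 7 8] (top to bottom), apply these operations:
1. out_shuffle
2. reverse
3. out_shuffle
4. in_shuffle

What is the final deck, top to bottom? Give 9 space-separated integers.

After op 1 (out_shuffle): [0 5 1 6 2 7 3 8 4]
After op 2 (reverse): [4 8 3 7 2 6 1 5 0]
After op 3 (out_shuffle): [4 6 8 1 3 5 7 0 2]
After op 4 (in_shuffle): [3 4 5 6 7 8 0 1 2]

Answer: 3 4 5 6 7 8 0 1 2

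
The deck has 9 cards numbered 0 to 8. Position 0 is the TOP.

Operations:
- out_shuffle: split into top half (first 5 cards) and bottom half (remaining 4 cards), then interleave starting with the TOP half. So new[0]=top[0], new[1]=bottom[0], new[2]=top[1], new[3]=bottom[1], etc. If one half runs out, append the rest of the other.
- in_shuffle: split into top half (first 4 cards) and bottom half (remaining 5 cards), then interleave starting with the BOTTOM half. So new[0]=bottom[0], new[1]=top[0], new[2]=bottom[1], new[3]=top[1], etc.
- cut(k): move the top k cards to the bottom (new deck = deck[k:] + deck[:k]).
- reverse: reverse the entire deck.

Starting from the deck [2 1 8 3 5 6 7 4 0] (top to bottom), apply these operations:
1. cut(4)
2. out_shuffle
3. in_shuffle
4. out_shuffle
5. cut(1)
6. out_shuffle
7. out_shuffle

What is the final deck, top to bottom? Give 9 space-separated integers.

Answer: 6 4 2 8 5 7 0 1 3

Derivation:
After op 1 (cut(4)): [5 6 7 4 0 2 1 8 3]
After op 2 (out_shuffle): [5 2 6 1 7 8 4 3 0]
After op 3 (in_shuffle): [7 5 8 2 4 6 3 1 0]
After op 4 (out_shuffle): [7 6 5 3 8 1 2 0 4]
After op 5 (cut(1)): [6 5 3 8 1 2 0 4 7]
After op 6 (out_shuffle): [6 2 5 0 3 4 8 7 1]
After op 7 (out_shuffle): [6 4 2 8 5 7 0 1 3]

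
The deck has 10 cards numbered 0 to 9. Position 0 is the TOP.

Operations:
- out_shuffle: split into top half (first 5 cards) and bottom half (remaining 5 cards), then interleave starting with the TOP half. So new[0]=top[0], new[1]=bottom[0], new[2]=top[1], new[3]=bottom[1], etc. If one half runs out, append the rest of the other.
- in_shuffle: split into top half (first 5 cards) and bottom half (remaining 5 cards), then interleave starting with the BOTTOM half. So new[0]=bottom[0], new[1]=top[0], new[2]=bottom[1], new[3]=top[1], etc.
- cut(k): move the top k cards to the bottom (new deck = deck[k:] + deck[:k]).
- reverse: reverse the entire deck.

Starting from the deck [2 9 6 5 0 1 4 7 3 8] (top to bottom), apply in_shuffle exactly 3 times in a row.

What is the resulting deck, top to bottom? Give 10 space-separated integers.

Answer: 4 6 8 1 9 3 0 2 7 5

Derivation:
After op 1 (in_shuffle): [1 2 4 9 7 6 3 5 8 0]
After op 2 (in_shuffle): [6 1 3 2 5 4 8 9 0 7]
After op 3 (in_shuffle): [4 6 8 1 9 3 0 2 7 5]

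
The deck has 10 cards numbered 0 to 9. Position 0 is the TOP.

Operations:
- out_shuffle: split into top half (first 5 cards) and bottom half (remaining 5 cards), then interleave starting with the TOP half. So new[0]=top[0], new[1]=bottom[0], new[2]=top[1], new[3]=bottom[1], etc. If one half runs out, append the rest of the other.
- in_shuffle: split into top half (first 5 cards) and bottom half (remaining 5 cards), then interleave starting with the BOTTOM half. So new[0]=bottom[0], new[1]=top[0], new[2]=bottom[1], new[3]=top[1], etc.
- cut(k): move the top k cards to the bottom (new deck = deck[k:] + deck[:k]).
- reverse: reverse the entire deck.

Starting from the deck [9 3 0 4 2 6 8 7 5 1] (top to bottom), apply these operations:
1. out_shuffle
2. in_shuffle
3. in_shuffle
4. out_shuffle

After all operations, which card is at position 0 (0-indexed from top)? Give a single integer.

After op 1 (out_shuffle): [9 6 3 8 0 7 4 5 2 1]
After op 2 (in_shuffle): [7 9 4 6 5 3 2 8 1 0]
After op 3 (in_shuffle): [3 7 2 9 8 4 1 6 0 5]
After op 4 (out_shuffle): [3 4 7 1 2 6 9 0 8 5]
Position 0: card 3.

Answer: 3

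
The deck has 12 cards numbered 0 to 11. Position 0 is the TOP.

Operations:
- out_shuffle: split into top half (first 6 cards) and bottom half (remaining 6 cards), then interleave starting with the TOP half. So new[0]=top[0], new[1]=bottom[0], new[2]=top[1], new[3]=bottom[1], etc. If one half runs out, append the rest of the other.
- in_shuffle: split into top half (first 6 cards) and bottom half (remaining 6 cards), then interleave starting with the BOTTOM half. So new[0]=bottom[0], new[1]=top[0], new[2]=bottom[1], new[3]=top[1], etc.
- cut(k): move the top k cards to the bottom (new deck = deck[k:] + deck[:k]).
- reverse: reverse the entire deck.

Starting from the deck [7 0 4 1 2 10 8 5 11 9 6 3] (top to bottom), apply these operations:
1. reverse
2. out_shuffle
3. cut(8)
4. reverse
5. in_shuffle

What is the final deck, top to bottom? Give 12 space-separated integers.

Answer: 10 4 3 11 7 1 8 9 0 2 5 6

Derivation:
After op 1 (reverse): [3 6 9 11 5 8 10 2 1 4 0 7]
After op 2 (out_shuffle): [3 10 6 2 9 1 11 4 5 0 8 7]
After op 3 (cut(8)): [5 0 8 7 3 10 6 2 9 1 11 4]
After op 4 (reverse): [4 11 1 9 2 6 10 3 7 8 0 5]
After op 5 (in_shuffle): [10 4 3 11 7 1 8 9 0 2 5 6]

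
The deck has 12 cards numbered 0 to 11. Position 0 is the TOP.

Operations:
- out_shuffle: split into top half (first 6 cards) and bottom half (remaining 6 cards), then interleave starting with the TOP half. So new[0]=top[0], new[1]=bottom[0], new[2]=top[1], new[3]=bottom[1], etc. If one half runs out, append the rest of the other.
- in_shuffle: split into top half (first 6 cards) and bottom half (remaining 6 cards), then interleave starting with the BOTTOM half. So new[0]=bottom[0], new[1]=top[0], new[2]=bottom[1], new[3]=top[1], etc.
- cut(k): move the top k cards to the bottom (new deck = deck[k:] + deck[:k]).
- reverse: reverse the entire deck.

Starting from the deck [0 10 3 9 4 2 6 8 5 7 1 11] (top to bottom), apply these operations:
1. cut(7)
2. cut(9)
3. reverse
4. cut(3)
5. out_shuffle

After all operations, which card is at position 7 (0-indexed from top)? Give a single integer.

Answer: 9

Derivation:
After op 1 (cut(7)): [8 5 7 1 11 0 10 3 9 4 2 6]
After op 2 (cut(9)): [4 2 6 8 5 7 1 11 0 10 3 9]
After op 3 (reverse): [9 3 10 0 11 1 7 5 8 6 2 4]
After op 4 (cut(3)): [0 11 1 7 5 8 6 2 4 9 3 10]
After op 5 (out_shuffle): [0 6 11 2 1 4 7 9 5 3 8 10]
Position 7: card 9.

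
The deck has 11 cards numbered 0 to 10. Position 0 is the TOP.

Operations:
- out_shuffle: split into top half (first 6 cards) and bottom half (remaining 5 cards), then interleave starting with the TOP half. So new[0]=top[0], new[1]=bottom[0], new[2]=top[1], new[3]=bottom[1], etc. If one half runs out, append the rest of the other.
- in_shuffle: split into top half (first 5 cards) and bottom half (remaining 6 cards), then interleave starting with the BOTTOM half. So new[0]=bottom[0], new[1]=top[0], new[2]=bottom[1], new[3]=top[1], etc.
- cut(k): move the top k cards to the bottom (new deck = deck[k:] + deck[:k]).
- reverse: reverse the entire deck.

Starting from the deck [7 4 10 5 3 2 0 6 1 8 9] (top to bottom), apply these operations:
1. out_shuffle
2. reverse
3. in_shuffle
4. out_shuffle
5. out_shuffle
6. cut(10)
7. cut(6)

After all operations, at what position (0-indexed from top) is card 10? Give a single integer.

After op 1 (out_shuffle): [7 0 4 6 10 1 5 8 3 9 2]
After op 2 (reverse): [2 9 3 8 5 1 10 6 4 0 7]
After op 3 (in_shuffle): [1 2 10 9 6 3 4 8 0 5 7]
After op 4 (out_shuffle): [1 4 2 8 10 0 9 5 6 7 3]
After op 5 (out_shuffle): [1 9 4 5 2 6 8 7 10 3 0]
After op 6 (cut(10)): [0 1 9 4 5 2 6 8 7 10 3]
After op 7 (cut(6)): [6 8 7 10 3 0 1 9 4 5 2]
Card 10 is at position 3.

Answer: 3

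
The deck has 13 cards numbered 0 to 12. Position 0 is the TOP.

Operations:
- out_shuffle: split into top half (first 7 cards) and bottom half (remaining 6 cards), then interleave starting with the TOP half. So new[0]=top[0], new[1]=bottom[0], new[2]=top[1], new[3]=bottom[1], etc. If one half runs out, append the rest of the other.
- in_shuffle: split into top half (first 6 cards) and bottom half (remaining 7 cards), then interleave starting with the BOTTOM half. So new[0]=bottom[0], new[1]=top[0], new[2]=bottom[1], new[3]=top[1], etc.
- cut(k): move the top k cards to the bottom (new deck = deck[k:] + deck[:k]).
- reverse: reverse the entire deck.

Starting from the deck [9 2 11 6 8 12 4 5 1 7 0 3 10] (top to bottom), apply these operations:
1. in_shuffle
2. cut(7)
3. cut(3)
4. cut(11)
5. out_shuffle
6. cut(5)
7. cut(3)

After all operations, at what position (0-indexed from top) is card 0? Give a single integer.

Answer: 5

Derivation:
After op 1 (in_shuffle): [4 9 5 2 1 11 7 6 0 8 3 12 10]
After op 2 (cut(7)): [6 0 8 3 12 10 4 9 5 2 1 11 7]
After op 3 (cut(3)): [3 12 10 4 9 5 2 1 11 7 6 0 8]
After op 4 (cut(11)): [0 8 3 12 10 4 9 5 2 1 11 7 6]
After op 5 (out_shuffle): [0 5 8 2 3 1 12 11 10 7 4 6 9]
After op 6 (cut(5)): [1 12 11 10 7 4 6 9 0 5 8 2 3]
After op 7 (cut(3)): [10 7 4 6 9 0 5 8 2 3 1 12 11]
Card 0 is at position 5.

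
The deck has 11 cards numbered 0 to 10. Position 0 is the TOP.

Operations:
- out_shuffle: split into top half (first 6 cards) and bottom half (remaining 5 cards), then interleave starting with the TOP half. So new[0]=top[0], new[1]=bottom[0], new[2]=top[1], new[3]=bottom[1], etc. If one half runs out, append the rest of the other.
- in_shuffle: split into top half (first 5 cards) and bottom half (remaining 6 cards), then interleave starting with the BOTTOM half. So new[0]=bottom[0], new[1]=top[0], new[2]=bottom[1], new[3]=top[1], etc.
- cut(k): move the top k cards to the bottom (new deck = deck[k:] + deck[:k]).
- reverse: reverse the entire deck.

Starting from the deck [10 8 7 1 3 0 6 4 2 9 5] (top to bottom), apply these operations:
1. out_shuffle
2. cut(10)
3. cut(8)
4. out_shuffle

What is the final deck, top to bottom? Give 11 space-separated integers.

Answer: 9 8 3 4 5 7 0 2 10 1 6

Derivation:
After op 1 (out_shuffle): [10 6 8 4 7 2 1 9 3 5 0]
After op 2 (cut(10)): [0 10 6 8 4 7 2 1 9 3 5]
After op 3 (cut(8)): [9 3 5 0 10 6 8 4 7 2 1]
After op 4 (out_shuffle): [9 8 3 4 5 7 0 2 10 1 6]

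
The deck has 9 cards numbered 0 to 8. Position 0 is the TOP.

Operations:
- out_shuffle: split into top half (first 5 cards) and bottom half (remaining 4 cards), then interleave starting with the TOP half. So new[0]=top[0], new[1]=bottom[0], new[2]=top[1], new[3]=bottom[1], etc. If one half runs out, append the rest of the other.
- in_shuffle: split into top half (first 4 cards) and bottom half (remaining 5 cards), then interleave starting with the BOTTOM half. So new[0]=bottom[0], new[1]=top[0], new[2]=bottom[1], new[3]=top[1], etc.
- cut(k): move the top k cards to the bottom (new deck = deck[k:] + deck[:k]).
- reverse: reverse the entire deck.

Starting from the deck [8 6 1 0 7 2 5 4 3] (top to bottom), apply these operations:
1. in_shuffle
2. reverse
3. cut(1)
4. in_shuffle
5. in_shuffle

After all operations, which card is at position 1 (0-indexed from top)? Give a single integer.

After op 1 (in_shuffle): [7 8 2 6 5 1 4 0 3]
After op 2 (reverse): [3 0 4 1 5 6 2 8 7]
After op 3 (cut(1)): [0 4 1 5 6 2 8 7 3]
After op 4 (in_shuffle): [6 0 2 4 8 1 7 5 3]
After op 5 (in_shuffle): [8 6 1 0 7 2 5 4 3]
Position 1: card 6.

Answer: 6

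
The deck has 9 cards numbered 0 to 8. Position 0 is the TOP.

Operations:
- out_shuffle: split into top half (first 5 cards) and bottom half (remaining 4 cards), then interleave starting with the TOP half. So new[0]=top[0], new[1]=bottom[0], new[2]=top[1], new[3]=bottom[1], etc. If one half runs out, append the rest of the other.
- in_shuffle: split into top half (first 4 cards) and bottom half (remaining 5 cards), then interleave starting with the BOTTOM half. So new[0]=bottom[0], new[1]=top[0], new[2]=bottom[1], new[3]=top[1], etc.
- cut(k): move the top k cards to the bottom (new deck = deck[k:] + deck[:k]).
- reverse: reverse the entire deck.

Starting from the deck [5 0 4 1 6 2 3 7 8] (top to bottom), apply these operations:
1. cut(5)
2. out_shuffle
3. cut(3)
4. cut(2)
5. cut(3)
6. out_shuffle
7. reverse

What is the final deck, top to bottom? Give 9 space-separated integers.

After op 1 (cut(5)): [2 3 7 8 5 0 4 1 6]
After op 2 (out_shuffle): [2 0 3 4 7 1 8 6 5]
After op 3 (cut(3)): [4 7 1 8 6 5 2 0 3]
After op 4 (cut(2)): [1 8 6 5 2 0 3 4 7]
After op 5 (cut(3)): [5 2 0 3 4 7 1 8 6]
After op 6 (out_shuffle): [5 7 2 1 0 8 3 6 4]
After op 7 (reverse): [4 6 3 8 0 1 2 7 5]

Answer: 4 6 3 8 0 1 2 7 5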